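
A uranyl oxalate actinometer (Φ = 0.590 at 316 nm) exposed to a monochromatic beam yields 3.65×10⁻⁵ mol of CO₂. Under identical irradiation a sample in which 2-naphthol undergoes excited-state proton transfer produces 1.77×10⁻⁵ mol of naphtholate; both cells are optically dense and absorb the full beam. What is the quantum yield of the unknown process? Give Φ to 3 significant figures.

Φ = 0.286

Photons absorbed by the actinometer: 3.65×10⁻⁵ / 0.590 = 6.186×10⁻⁵ mol.
Φ(unknown) = 1.77×10⁻⁵ / 6.186×10⁻⁵ = 0.286.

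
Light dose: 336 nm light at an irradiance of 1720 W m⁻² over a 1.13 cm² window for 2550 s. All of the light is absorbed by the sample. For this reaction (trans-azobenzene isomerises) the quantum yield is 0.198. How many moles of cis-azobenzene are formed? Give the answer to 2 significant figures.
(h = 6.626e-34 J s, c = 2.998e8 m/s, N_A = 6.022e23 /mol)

2.8e-4 mol

Photon energy at 336 nm: hc/λ = (6.626e-34)(2.998e8)/(336e-9) = 5.912e-19 J.
Energy delivered: (1720 W m⁻²)(1.13e-4 m²)(2550 s) = 495.6 J.
Photons incident: 495.6 / 5.912e-19 = 8.383e20, i.e. 8.383e20/6.022e23 = 0.001392 mol.
Product: Φ × n_abs = 0.198 × 0.001392 = 2.756e-4 mol.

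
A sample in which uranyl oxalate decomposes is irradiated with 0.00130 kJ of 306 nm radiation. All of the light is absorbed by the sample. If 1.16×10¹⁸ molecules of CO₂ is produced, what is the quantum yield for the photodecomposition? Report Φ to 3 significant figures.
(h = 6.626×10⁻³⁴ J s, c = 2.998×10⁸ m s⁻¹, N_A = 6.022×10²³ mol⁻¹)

Φ = 0.579

Product: 1.16×10¹⁸ / 6.022×10²³ = 1.926×10⁻⁶ mol.
Photon energy at 306 nm: hc/λ = (6.626×10⁻³⁴)(2.998×10⁸)/(306×10⁻⁹) = 6.492×10⁻¹⁹ J.
Incident energy: 0.00130 kJ = 1.30 J.
Photons incident: 1.30 / 6.492×10⁻¹⁹ = 2.002×10¹⁸, i.e. 2.002×10¹⁸/6.022×10²³ = 3.324×10⁻⁶ mol.
Φ = 1.926×10⁻⁶ mol / 3.324×10⁻⁶ mol photons = 0.579.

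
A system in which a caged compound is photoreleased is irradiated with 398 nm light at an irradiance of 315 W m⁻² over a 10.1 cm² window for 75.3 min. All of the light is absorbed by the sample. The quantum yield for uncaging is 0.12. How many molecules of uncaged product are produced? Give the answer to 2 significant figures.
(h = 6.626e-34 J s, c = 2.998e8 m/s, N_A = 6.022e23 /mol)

Photon energy at 398 nm: hc/λ = (6.626e-34)(2.998e8)/(398e-9) = 4.991e-19 J.
Energy delivered: (315 W m⁻²)(10.1e-4 m²)(4518 s) = 1437 J.
Photons incident: 1437 / 4.991e-19 = 2.879e21, i.e. 2.879e21/6.022e23 = 0.004781 mol.
Product: Φ × n_abs = 0.12 × 0.004781 = 5.737e-4 mol.
As a count: 5.737e-4 × 6.022e23 = 3.5e20.

3.5e20 molecules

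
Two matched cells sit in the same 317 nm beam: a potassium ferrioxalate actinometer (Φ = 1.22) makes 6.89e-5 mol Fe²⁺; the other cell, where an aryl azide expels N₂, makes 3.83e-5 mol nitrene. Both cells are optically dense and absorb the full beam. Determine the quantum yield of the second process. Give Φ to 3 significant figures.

Photons absorbed by the actinometer: 6.89e-5 / 1.22 = 5.648e-5 mol.
Φ(unknown) = 3.83e-5 / 5.648e-5 = 0.678.

Φ = 0.678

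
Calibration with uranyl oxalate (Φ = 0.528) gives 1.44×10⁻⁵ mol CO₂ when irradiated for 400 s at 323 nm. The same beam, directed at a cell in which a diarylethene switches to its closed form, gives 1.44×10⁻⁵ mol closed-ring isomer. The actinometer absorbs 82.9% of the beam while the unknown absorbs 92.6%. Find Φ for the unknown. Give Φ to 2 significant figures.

Φ = 0.47

Photons absorbed by the actinometer: 1.44×10⁻⁵ / 0.528 = 2.727×10⁻⁵ mol.
Incident flux: 2.727×10⁻⁵ / 0.829 = 3.290×10⁻⁵ einstein.
Absorbed by unknown: 0.926 × 3.290×10⁻⁵ = 3.047×10⁻⁵ mol.
Φ(unknown) = 1.44×10⁻⁵ / 3.047×10⁻⁵ = 0.47.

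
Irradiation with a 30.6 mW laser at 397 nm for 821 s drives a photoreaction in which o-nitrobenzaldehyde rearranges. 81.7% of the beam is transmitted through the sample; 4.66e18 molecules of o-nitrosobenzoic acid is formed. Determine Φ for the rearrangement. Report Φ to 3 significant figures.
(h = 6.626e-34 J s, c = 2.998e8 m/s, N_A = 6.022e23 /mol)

Φ = 0.507

Product: 4.66e18 / 6.022e23 = 7.738e-6 mol.
Photon energy at 397 nm: hc/λ = (6.626e-34)(2.998e8)/(397e-9) = 5.004e-19 J.
Energy delivered: (30.6 mW)(821 s) = 25.12 J.
Photons incident: 25.12 / 5.004e-19 = 5.020e19, i.e. 5.020e19/6.022e23 = 8.336e-5 mol.
Fraction absorbed: 1 − 81.7/100 = 0.1830.
Photons absorbed: 0.1830 × 8.336e-5 = 1.525e-5 mol.
Φ = 7.738e-6 mol / 1.525e-5 mol photons = 0.507.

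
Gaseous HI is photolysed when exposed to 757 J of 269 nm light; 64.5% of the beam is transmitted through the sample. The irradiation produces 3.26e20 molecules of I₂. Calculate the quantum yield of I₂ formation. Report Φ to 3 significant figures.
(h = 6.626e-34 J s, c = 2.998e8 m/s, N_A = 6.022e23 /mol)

Product: 3.26e20 / 6.022e23 = 5.413e-4 mol.
Photon energy at 269 nm: hc/λ = (6.626e-34)(2.998e8)/(269e-9) = 7.385e-19 J.
Photons incident: 757 / 7.385e-19 = 1.025e21, i.e. 1.025e21/6.022e23 = 0.001702 mol.
Fraction absorbed: 1 − 64.5/100 = 0.3550.
Photons absorbed: 0.3550 × 0.001702 = 6.042e-4 mol.
Φ = 5.413e-4 mol / 6.042e-4 mol photons = 0.896.

Φ = 0.896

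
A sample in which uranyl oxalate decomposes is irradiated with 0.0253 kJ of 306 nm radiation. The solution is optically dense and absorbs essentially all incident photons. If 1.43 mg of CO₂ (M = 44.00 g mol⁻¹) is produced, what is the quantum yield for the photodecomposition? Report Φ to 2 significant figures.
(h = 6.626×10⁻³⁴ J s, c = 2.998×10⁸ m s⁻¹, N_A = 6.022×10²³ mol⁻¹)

Φ = 0.50

Product: 1.43 mg / 44.00 g mol⁻¹ = 3.250×10⁻⁵ mol.
Photon energy at 306 nm: hc/λ = (6.626×10⁻³⁴)(2.998×10⁸)/(306×10⁻⁹) = 6.492×10⁻¹⁹ J.
Incident energy: 0.0253 kJ = 25.3 J.
Photons incident: 25.3 / 6.492×10⁻¹⁹ = 3.897×10¹⁹, i.e. 3.897×10¹⁹/6.022×10²³ = 6.471×10⁻⁵ mol.
Φ = 3.250×10⁻⁵ mol / 6.471×10⁻⁵ mol photons = 0.50.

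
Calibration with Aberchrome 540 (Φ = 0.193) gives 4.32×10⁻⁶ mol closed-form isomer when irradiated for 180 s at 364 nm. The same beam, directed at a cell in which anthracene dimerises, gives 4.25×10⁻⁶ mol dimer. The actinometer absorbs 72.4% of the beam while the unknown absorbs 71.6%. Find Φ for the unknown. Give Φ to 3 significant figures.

Photons absorbed by the actinometer: 4.32×10⁻⁶ / 0.193 = 2.238×10⁻⁵ mol.
Incident flux: 2.238×10⁻⁵ / 0.724 = 3.091×10⁻⁵ einstein.
Absorbed by unknown: 0.716 × 3.091×10⁻⁵ = 2.213×10⁻⁵ mol.
Φ(unknown) = 4.25×10⁻⁶ / 2.213×10⁻⁵ = 0.192.

Φ = 0.192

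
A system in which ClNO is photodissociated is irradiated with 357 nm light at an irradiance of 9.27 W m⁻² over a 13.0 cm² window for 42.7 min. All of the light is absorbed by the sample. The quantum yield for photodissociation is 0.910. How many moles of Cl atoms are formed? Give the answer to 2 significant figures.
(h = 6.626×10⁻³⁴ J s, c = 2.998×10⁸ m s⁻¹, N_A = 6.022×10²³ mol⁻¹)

8.4×10⁻⁵ mol

Photon energy at 357 nm: hc/λ = (6.626×10⁻³⁴)(2.998×10⁸)/(357×10⁻⁹) = 5.564×10⁻¹⁹ J.
Energy delivered: (9.27 W m⁻²)(13.0×10⁻⁴ m²)(2562 s) = 30.87 J.
Photons incident: 30.87 / 5.564×10⁻¹⁹ = 5.548×10¹⁹, i.e. 5.548×10¹⁹/6.022×10²³ = 9.213×10⁻⁵ mol.
Product: Φ × n_abs = 0.910 × 9.213×10⁻⁵ = 8.384×10⁻⁵ mol.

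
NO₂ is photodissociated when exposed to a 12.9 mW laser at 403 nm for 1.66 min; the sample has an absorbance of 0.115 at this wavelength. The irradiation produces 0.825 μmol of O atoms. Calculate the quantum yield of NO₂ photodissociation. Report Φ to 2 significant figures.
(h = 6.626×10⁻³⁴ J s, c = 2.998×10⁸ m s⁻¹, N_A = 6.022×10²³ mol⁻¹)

Φ = 0.82

Product: 0.825 μmol = 8.25×10⁻⁷ mol.
Photon energy at 403 nm: hc/λ = (6.626×10⁻³⁴)(2.998×10⁸)/(403×10⁻⁹) = 4.929×10⁻¹⁹ J.
Energy delivered: (12.9 mW)(99.6 s) = 1.285 J.
Photons incident: 1.285 / 4.929×10⁻¹⁹ = 2.607×10¹⁸, i.e. 2.607×10¹⁸/6.022×10²³ = 4.329×10⁻⁶ mol.
Fraction absorbed: 1 − 10^(−0.115) = 0.2326.
Photons absorbed: 0.2326 × 4.329×10⁻⁶ = 1.007×10⁻⁶ mol.
Φ = 8.25×10⁻⁷ mol / 1.007×10⁻⁶ mol photons = 0.82.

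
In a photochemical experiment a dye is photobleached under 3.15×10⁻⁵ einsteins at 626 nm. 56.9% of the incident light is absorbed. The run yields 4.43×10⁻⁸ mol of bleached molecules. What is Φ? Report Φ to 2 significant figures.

Photons absorbed: 0.569 × 3.15×10⁻⁵ = 1.792×10⁻⁵ mol.
Φ = 4.43×10⁻⁸ mol / 1.792×10⁻⁵ mol photons = 0.0025.

Φ = 0.0025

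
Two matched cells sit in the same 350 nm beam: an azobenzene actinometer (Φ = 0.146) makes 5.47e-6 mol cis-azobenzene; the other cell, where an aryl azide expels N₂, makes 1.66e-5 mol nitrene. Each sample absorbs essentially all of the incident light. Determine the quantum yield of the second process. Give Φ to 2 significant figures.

Φ = 0.44

Photons absorbed by the actinometer: 5.47e-6 / 0.146 = 3.747e-5 mol.
Φ(unknown) = 1.66e-5 / 3.747e-5 = 0.44.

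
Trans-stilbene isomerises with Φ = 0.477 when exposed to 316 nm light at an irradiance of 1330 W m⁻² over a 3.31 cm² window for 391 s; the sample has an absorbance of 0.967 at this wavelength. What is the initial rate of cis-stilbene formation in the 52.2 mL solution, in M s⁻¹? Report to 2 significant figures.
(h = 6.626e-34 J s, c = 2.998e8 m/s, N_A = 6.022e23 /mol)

Photon energy at 316 nm: hc/λ = (6.626e-34)(2.998e8)/(316e-9) = 6.286e-19 J.
Energy delivered: (1330 W m⁻²)(3.31e-4 m²)(391 s) = 172.1 J.
Photons incident: 172.1 / 6.286e-19 = 2.738e20, i.e. 2.738e20/6.022e23 = 4.547e-4 mol.
Fraction absorbed: 1 − 10^(−0.967) = 0.8921.
Photons absorbed: 0.8921 × 4.547e-4 = 4.056e-4 mol.
Product formed: 0.477 × 4.056e-4 = 1.935e-4 mol.
Rate: 1.935e-4 mol / (391 s × 0.0522 L) = 9.5e-6 M s⁻¹.

9.5e-6 M s⁻¹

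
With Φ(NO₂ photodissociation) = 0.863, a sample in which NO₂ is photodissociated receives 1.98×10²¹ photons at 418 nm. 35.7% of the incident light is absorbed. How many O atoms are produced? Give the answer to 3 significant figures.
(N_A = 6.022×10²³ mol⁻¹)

Moles of photons: 1.98×10²¹ / 6.022×10²³ = 0.003288 mol.
Photons absorbed: 0.357 × 0.003288 = 0.001174 mol.
Product: Φ × n_abs = 0.863 × 0.001174 = 0.001013 mol.
As a count: 0.001013 × 6.022×10²³ = 6.10×10²⁰.

6.10×10²⁰ atoms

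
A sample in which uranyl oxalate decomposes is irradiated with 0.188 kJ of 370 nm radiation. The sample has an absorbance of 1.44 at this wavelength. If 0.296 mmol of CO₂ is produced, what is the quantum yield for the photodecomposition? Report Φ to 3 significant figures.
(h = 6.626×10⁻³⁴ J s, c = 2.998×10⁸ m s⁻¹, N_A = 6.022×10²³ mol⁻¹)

Product: 0.296 mmol = 2.96×10⁻⁴ mol.
Photon energy at 370 nm: hc/λ = (6.626×10⁻³⁴)(2.998×10⁸)/(370×10⁻⁹) = 5.369×10⁻¹⁹ J.
Incident energy: 0.188 kJ = 188 J.
Photons incident: 188 / 5.369×10⁻¹⁹ = 3.502×10²⁰, i.e. 3.502×10²⁰/6.022×10²³ = 5.815×10⁻⁴ mol.
Fraction absorbed: 1 − 10^(−1.44) = 0.9637.
Photons absorbed: 0.9637 × 5.815×10⁻⁴ = 5.604×10⁻⁴ mol.
Φ = 2.96×10⁻⁴ mol / 5.604×10⁻⁴ mol photons = 0.528.

Φ = 0.528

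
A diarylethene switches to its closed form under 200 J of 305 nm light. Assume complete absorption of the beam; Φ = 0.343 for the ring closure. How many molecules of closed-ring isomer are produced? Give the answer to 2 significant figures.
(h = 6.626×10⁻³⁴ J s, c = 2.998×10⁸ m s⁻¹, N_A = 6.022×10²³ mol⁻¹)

Photon energy at 305 nm: hc/λ = (6.626×10⁻³⁴)(2.998×10⁸)/(305×10⁻⁹) = 6.513×10⁻¹⁹ J.
Photons incident: 200 / 6.513×10⁻¹⁹ = 3.071×10²⁰, i.e. 3.071×10²⁰/6.022×10²³ = 5.100×10⁻⁴ mol.
Product: Φ × n_abs = 0.343 × 5.100×10⁻⁴ = 1.749×10⁻⁴ mol.
As a count: 1.749×10⁻⁴ × 6.022×10²³ = 1.1×10²⁰.

1.1×10²⁰ molecules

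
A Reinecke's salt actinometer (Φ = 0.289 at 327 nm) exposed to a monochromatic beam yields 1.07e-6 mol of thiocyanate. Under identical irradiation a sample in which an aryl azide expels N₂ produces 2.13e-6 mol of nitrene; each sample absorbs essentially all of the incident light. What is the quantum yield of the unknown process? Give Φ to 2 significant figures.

Photons absorbed by the actinometer: 1.07e-6 / 0.289 = 3.702e-6 mol.
Φ(unknown) = 2.13e-6 / 3.702e-6 = 0.58.

Φ = 0.58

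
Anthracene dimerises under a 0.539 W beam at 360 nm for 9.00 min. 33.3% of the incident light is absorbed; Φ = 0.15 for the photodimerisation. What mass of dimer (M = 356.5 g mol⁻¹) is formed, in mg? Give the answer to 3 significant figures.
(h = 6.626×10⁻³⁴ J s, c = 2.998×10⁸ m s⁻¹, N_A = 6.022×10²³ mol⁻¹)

15.6 mg

Photon energy at 360 nm: hc/λ = (6.626×10⁻³⁴)(2.998×10⁸)/(360×10⁻⁹) = 5.518×10⁻¹⁹ J.
Energy delivered: (0.539 W)(540 s) = 291.1 J.
Photons incident: 291.1 / 5.518×10⁻¹⁹ = 5.275×10²⁰, i.e. 5.275×10²⁰/6.022×10²³ = 8.760×10⁻⁴ mol.
Photons absorbed: 0.333 × 8.760×10⁻⁴ = 2.917×10⁻⁴ mol.
Product: Φ × n_abs = 0.15 × 2.917×10⁻⁴ = 4.376×10⁻⁵ mol.
Mass: 4.376×10⁻⁵ × 356.5 = 0.01560 g = 15.6 mg.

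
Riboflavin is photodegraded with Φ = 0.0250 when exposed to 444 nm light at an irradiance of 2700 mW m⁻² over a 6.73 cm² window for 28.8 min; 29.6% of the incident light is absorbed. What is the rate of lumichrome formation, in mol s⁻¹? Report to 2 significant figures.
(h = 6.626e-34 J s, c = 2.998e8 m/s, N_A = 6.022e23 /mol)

Photon energy at 444 nm: hc/λ = (6.626e-34)(2.998e8)/(444e-9) = 4.474e-19 J.
Energy delivered: (2700 mW m⁻²)(6.73e-4 m²)(1728 s) = 3.140 J.
Photons incident: 3.140 / 4.474e-19 = 7.018e18, i.e. 7.018e18/6.022e23 = 1.165e-5 mol.
Photons absorbed: 0.296 × 1.165e-5 = 3.448e-6 mol.
Product formed: 0.0250 × 3.448e-6 = 8.620e-8 mol.
Rate: 8.620e-8 / 1728 s = 5.0e-11 mol s⁻¹.

5.0e-11 mol s⁻¹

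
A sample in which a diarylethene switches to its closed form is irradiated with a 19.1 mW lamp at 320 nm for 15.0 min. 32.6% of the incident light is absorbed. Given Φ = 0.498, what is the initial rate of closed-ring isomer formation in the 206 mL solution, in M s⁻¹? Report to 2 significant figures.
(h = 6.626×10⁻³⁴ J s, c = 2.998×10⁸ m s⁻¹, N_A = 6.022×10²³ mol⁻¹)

4.0×10⁻⁸ M s⁻¹

Photon energy at 320 nm: hc/λ = (6.626×10⁻³⁴)(2.998×10⁸)/(320×10⁻⁹) = 6.208×10⁻¹⁹ J.
Energy delivered: (19.1 mW)(900 s) = 17.19 J.
Photons incident: 17.19 / 6.208×10⁻¹⁹ = 2.769×10¹⁹, i.e. 2.769×10¹⁹/6.022×10²³ = 4.598×10⁻⁵ mol.
Photons absorbed: 0.326 × 4.598×10⁻⁵ = 1.499×10⁻⁵ mol.
Product formed: 0.498 × 1.499×10⁻⁵ = 7.465×10⁻⁶ mol.
Rate: 7.465×10⁻⁶ mol / (900 s × 0.206 L) = 4.0×10⁻⁸ M s⁻¹.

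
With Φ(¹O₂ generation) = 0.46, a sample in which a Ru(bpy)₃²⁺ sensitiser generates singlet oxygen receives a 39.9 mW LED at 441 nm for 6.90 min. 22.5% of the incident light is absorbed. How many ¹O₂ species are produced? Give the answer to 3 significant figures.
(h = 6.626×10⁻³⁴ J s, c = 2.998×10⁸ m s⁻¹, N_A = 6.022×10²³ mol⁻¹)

Photon energy at 441 nm: hc/λ = (6.626×10⁻³⁴)(2.998×10⁸)/(441×10⁻⁹) = 4.504×10⁻¹⁹ J.
Energy delivered: (39.9 mW)(414 s) = 16.52 J.
Photons incident: 16.52 / 4.504×10⁻¹⁹ = 3.668×10¹⁹, i.e. 3.668×10¹⁹/6.022×10²³ = 6.091×10⁻⁵ mol.
Photons absorbed: 0.225 × 6.091×10⁻⁵ = 1.370×10⁻⁵ mol.
Product: Φ × n_abs = 0.46 × 1.370×10⁻⁵ = 6.302×10⁻⁶ mol.
As a count: 6.302×10⁻⁶ × 6.022×10²³ = 3.80×10¹⁸.

3.80×10¹⁸ species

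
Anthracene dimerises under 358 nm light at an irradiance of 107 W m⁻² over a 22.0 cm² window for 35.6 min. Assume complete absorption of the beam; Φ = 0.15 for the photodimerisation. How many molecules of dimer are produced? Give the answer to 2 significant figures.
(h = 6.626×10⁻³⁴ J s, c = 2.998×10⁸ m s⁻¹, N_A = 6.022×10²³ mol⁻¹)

Photon energy at 358 nm: hc/λ = (6.626×10⁻³⁴)(2.998×10⁸)/(358×10⁻⁹) = 5.549×10⁻¹⁹ J.
Energy delivered: (107 W m⁻²)(22.0×10⁻⁴ m²)(2136 s) = 502.8 J.
Photons incident: 502.8 / 5.549×10⁻¹⁹ = 9.061×10²⁰, i.e. 9.061×10²⁰/6.022×10²³ = 0.001505 mol.
Product: Φ × n_abs = 0.15 × 0.001505 = 2.257×10⁻⁴ mol.
As a count: 2.257×10⁻⁴ × 6.022×10²³ = 1.4×10²⁰.

1.4×10²⁰ molecules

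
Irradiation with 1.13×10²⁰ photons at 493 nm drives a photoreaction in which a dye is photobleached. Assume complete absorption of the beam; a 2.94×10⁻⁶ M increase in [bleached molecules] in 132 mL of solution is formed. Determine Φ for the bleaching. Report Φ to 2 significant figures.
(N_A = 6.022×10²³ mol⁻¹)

Product: (2.94×10⁻⁶ M)(0.132 L) = 3.881×10⁻⁷ mol.
Moles of photons: 1.13×10²⁰ / 6.022×10²³ = 1.876×10⁻⁴ mol.
Φ = 3.881×10⁻⁷ mol / 1.876×10⁻⁴ mol photons = 0.0021.

Φ = 0.0021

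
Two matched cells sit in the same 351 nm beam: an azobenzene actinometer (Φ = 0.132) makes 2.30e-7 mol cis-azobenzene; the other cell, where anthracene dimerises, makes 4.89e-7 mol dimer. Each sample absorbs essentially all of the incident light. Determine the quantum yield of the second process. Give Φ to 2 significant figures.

Photons absorbed by the actinometer: 2.30e-7 / 0.132 = 1.742e-6 mol.
Φ(unknown) = 4.89e-7 / 1.742e-6 = 0.28.

Φ = 0.28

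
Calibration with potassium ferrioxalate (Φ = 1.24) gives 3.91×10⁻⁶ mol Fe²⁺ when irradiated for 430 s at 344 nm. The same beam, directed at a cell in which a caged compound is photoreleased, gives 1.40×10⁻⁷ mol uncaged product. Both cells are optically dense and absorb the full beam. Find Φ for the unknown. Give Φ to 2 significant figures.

Φ = 0.044

Photons absorbed by the actinometer: 3.91×10⁻⁶ / 1.24 = 3.153×10⁻⁶ mol.
Φ(unknown) = 1.40×10⁻⁷ / 3.153×10⁻⁶ = 0.044.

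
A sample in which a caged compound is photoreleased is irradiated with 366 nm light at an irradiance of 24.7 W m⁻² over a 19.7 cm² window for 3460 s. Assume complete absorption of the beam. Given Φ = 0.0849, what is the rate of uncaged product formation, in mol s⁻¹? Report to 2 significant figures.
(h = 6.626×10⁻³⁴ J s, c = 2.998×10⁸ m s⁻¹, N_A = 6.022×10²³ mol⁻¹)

1.3×10⁻⁸ mol s⁻¹

Photon energy at 366 nm: hc/λ = (6.626×10⁻³⁴)(2.998×10⁸)/(366×10⁻⁹) = 5.428×10⁻¹⁹ J.
Energy delivered: (24.7 W m⁻²)(19.7×10⁻⁴ m²)(3460 s) = 168.4 J.
Photons incident: 168.4 / 5.428×10⁻¹⁹ = 3.102×10²⁰, i.e. 3.102×10²⁰/6.022×10²³ = 5.151×10⁻⁴ mol.
Product formed: 0.0849 × 5.151×10⁻⁴ = 4.373×10⁻⁵ mol.
Rate: 4.373×10⁻⁵ / 3460 s = 1.3×10⁻⁸ mol s⁻¹.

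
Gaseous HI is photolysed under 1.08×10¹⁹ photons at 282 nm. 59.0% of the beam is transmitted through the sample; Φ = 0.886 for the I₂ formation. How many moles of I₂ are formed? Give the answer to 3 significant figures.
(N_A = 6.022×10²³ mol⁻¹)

6.51×10⁻⁶ mol

Moles of photons: 1.08×10¹⁹ / 6.022×10²³ = 1.793×10⁻⁵ mol.
Fraction absorbed: 1 − 59.0/100 = 0.4100.
Photons absorbed: 0.4100 × 1.793×10⁻⁵ = 7.351×10⁻⁶ mol.
Product: Φ × n_abs = 0.886 × 7.351×10⁻⁶ = 6.513×10⁻⁶ mol.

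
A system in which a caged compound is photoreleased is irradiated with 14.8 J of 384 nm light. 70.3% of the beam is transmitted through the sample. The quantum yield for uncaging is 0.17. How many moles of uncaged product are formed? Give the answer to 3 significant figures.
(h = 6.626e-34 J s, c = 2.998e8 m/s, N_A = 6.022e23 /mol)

2.40e-6 mol

Photon energy at 384 nm: hc/λ = (6.626e-34)(2.998e8)/(384e-9) = 5.173e-19 J.
Photons incident: 14.8 / 5.173e-19 = 2.861e19, i.e. 2.861e19/6.022e23 = 4.751e-5 mol.
Fraction absorbed: 1 − 70.3/100 = 0.2970.
Photons absorbed: 0.2970 × 4.751e-5 = 1.411e-5 mol.
Product: Φ × n_abs = 0.17 × 1.411e-5 = 2.399e-6 mol.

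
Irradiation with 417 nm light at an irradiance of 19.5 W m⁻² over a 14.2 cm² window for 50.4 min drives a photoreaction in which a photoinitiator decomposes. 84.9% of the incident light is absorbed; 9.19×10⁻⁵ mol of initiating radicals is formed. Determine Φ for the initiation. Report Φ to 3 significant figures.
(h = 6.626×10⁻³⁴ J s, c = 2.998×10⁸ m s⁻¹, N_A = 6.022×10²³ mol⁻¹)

Φ = 0.371

Photon energy at 417 nm: hc/λ = (6.626×10⁻³⁴)(2.998×10⁸)/(417×10⁻⁹) = 4.764×10⁻¹⁹ J.
Energy delivered: (19.5 W m⁻²)(14.2×10⁻⁴ m²)(3024 s) = 83.73 J.
Photons incident: 83.73 / 4.764×10⁻¹⁹ = 1.758×10²⁰, i.e. 1.758×10²⁰/6.022×10²³ = 2.919×10⁻⁴ mol.
Photons absorbed: 0.849 × 2.919×10⁻⁴ = 2.478×10⁻⁴ mol.
Φ = 9.19×10⁻⁵ mol / 2.478×10⁻⁴ mol photons = 0.371.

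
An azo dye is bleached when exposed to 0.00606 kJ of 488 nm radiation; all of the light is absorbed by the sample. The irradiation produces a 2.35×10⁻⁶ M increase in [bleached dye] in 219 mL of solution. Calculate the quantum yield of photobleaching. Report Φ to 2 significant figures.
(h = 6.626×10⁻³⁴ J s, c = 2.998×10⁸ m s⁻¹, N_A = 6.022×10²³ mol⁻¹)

Product: (2.35×10⁻⁶ M)(0.219 L) = 5.147×10⁻⁷ mol.
Photon energy at 488 nm: hc/λ = (6.626×10⁻³⁴)(2.998×10⁸)/(488×10⁻⁹) = 4.071×10⁻¹⁹ J.
Incident energy: 0.00606 kJ = 6.06 J.
Photons incident: 6.06 / 4.071×10⁻¹⁹ = 1.489×10¹⁹, i.e. 1.489×10¹⁹/6.022×10²³ = 2.473×10⁻⁵ mol.
Φ = 5.147×10⁻⁷ mol / 2.473×10⁻⁵ mol photons = 0.021.

Φ = 0.021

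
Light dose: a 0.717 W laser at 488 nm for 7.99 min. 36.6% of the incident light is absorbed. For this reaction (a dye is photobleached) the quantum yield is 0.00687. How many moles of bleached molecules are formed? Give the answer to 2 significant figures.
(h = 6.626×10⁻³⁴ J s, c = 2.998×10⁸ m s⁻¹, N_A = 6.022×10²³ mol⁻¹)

3.5×10⁻⁶ mol

Photon energy at 488 nm: hc/λ = (6.626×10⁻³⁴)(2.998×10⁸)/(488×10⁻⁹) = 4.071×10⁻¹⁹ J.
Energy delivered: (0.717 W)(479.4 s) = 343.7 J.
Photons incident: 343.7 / 4.071×10⁻¹⁹ = 8.443×10²⁰, i.e. 8.443×10²⁰/6.022×10²³ = 0.001402 mol.
Photons absorbed: 0.366 × 0.001402 = 5.131×10⁻⁴ mol.
Product: Φ × n_abs = 0.00687 × 5.131×10⁻⁴ = 3.525×10⁻⁶ mol.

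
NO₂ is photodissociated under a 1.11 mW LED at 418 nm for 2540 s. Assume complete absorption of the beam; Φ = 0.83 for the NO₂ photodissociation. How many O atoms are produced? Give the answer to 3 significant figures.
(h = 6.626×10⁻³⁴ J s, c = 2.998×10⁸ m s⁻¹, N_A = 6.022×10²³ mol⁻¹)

Photon energy at 418 nm: hc/λ = (6.626×10⁻³⁴)(2.998×10⁸)/(418×10⁻⁹) = 4.752×10⁻¹⁹ J.
Energy delivered: (1.11 mW)(2540 s) = 2.819 J.
Photons incident: 2.819 / 4.752×10⁻¹⁹ = 5.932×10¹⁸, i.e. 5.932×10¹⁸/6.022×10²³ = 9.851×10⁻⁶ mol.
Product: Φ × n_abs = 0.83 × 9.851×10⁻⁶ = 8.176×10⁻⁶ mol.
As a count: 8.176×10⁻⁶ × 6.022×10²³ = 4.92×10¹⁸.

4.92×10¹⁸ atoms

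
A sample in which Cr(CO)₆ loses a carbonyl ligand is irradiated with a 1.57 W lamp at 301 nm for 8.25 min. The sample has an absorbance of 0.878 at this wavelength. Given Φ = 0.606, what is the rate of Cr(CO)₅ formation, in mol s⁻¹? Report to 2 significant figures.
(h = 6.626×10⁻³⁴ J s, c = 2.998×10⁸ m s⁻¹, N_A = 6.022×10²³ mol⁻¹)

2.1×10⁻⁶ mol s⁻¹

Photon energy at 301 nm: hc/λ = (6.626×10⁻³⁴)(2.998×10⁸)/(301×10⁻⁹) = 6.600×10⁻¹⁹ J.
Energy delivered: (1.57 W)(495 s) = 777.2 J.
Photons incident: 777.2 / 6.600×10⁻¹⁹ = 1.178×10²¹, i.e. 1.178×10²¹/6.022×10²³ = 0.001956 mol.
Fraction absorbed: 1 − 10^(−0.878) = 0.8676.
Photons absorbed: 0.8676 × 0.001956 = 0.001697 mol.
Product formed: 0.606 × 0.001697 = 0.001028 mol.
Rate: 0.001028 / 495 s = 2.1×10⁻⁶ mol s⁻¹.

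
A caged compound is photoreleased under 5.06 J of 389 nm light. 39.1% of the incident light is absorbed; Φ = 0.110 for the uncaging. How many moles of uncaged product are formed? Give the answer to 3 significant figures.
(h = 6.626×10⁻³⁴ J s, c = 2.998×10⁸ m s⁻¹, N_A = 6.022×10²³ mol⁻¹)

Photon energy at 389 nm: hc/λ = (6.626×10⁻³⁴)(2.998×10⁸)/(389×10⁻⁹) = 5.107×10⁻¹⁹ J.
Photons incident: 5.06 / 5.107×10⁻¹⁹ = 9.908×10¹⁸, i.e. 9.908×10¹⁸/6.022×10²³ = 1.645×10⁻⁵ mol.
Photons absorbed: 0.391 × 1.645×10⁻⁵ = 6.432×10⁻⁶ mol.
Product: Φ × n_abs = 0.110 × 6.432×10⁻⁶ = 7.075×10⁻⁷ mol.

7.08×10⁻⁷ mol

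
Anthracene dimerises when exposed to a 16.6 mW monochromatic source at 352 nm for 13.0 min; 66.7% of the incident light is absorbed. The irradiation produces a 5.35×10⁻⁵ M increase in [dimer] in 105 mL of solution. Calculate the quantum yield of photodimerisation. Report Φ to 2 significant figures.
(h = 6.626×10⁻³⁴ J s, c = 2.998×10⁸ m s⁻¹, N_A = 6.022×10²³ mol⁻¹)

Φ = 0.22

Product: (5.35×10⁻⁵ M)(0.105 L) = 5.618×10⁻⁶ mol.
Photon energy at 352 nm: hc/λ = (6.626×10⁻³⁴)(2.998×10⁸)/(352×10⁻⁹) = 5.643×10⁻¹⁹ J.
Energy delivered: (16.6 mW)(780 s) = 12.95 J.
Photons incident: 12.95 / 5.643×10⁻¹⁹ = 2.295×10¹⁹, i.e. 2.295×10¹⁹/6.022×10²³ = 3.811×10⁻⁵ mol.
Photons absorbed: 0.667 × 3.811×10⁻⁵ = 2.542×10⁻⁵ mol.
Φ = 5.618×10⁻⁶ mol / 2.542×10⁻⁵ mol photons = 0.22.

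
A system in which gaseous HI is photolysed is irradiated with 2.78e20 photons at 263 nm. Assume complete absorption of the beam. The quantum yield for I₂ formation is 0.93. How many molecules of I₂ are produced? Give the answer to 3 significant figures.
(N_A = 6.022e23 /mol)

Moles of photons: 2.78e20 / 6.022e23 = 4.616e-4 mol.
Product: Φ × n_abs = 0.93 × 4.616e-4 = 4.293e-4 mol.
As a count: 4.293e-4 × 6.022e23 = 2.59e20.

2.59e20 molecules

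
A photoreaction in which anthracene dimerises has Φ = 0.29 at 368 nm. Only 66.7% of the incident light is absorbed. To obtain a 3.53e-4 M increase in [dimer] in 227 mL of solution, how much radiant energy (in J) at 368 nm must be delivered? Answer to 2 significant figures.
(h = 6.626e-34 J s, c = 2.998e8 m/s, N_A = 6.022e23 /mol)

130 J

Product: (3.53e-4 M)(0.227 L) = 8.013e-5 mol.
Photons that must be absorbed: 8.013e-5 / 0.29 = 2.763e-4 mol.
Incident photons needed: 2.763e-4 / 0.667 = 4.142e-4 mol.
Photon energy: hc/λ = 5.398e-19 J; per mole, 3.251e5 J mol⁻¹.
Energy required: 4.142e-4 × 3.251e5 = 130 J.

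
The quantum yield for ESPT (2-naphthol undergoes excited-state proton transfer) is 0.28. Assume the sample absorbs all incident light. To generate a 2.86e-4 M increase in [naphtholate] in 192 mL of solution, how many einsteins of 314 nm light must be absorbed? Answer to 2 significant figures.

2.0e-4 einstein

Product: (2.86e-4 M)(0.192 L) = 5.491e-5 mol.
Photons that must be absorbed: 5.491e-5 / 0.28 = 1.961e-4 mol.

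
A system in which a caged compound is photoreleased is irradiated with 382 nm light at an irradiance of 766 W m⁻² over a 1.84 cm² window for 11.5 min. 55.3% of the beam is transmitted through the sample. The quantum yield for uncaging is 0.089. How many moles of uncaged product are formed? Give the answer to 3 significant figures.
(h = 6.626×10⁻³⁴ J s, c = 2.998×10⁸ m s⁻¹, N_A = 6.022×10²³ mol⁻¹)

Photon energy at 382 nm: hc/λ = (6.626×10⁻³⁴)(2.998×10⁸)/(382×10⁻⁹) = 5.200×10⁻¹⁹ J.
Energy delivered: (766 W m⁻²)(1.84×10⁻⁴ m²)(690 s) = 97.25 J.
Photons incident: 97.25 / 5.200×10⁻¹⁹ = 1.870×10²⁰, i.e. 1.870×10²⁰/6.022×10²³ = 3.105×10⁻⁴ mol.
Fraction absorbed: 1 − 55.3/100 = 0.4470.
Photons absorbed: 0.4470 × 3.105×10⁻⁴ = 1.388×10⁻⁴ mol.
Product: Φ × n_abs = 0.089 × 1.388×10⁻⁴ = 1.235×10⁻⁵ mol.

1.24×10⁻⁵ mol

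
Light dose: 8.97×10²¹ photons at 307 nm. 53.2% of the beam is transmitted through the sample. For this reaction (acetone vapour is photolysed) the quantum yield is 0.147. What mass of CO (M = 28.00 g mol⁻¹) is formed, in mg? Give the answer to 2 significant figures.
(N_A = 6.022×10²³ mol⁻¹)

Moles of photons: 8.97×10²¹ / 6.022×10²³ = 0.01490 mol.
Fraction absorbed: 1 − 53.2/100 = 0.4680.
Photons absorbed: 0.4680 × 0.01490 = 0.006973 mol.
Product: Φ × n_abs = 0.147 × 0.006973 = 0.001025 mol.
Mass: 0.001025 × 28.00 = 0.02870 g = 29 mg.

29 mg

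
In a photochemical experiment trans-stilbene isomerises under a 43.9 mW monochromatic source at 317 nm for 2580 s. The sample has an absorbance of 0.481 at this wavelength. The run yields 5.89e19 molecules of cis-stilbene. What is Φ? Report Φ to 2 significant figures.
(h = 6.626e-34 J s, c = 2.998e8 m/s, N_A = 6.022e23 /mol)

Φ = 0.49

Product: 5.89e19 / 6.022e23 = 9.781e-5 mol.
Photon energy at 317 nm: hc/λ = (6.626e-34)(2.998e8)/(317e-9) = 6.266e-19 J.
Energy delivered: (43.9 mW)(2580 s) = 113.3 J.
Photons incident: 113.3 / 6.266e-19 = 1.808e20, i.e. 1.808e20/6.022e23 = 3.002e-4 mol.
Fraction absorbed: 1 − 10^(−0.481) = 0.6696.
Photons absorbed: 0.6696 × 3.002e-4 = 2.010e-4 mol.
Φ = 9.781e-5 mol / 2.010e-4 mol photons = 0.49.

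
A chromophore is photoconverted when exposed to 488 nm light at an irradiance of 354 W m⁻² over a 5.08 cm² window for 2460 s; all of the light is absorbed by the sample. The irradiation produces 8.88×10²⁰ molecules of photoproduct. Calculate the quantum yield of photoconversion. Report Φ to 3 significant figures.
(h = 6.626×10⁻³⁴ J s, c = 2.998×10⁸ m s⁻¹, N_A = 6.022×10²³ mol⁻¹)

Product: 8.88×10²⁰ / 6.022×10²³ = 0.001475 mol.
Photon energy at 488 nm: hc/λ = (6.626×10⁻³⁴)(2.998×10⁸)/(488×10⁻⁹) = 4.071×10⁻¹⁹ J.
Energy delivered: (354 W m⁻²)(5.08×10⁻⁴ m²)(2460 s) = 442.4 J.
Photons incident: 442.4 / 4.071×10⁻¹⁹ = 1.087×10²¹, i.e. 1.087×10²¹/6.022×10²³ = 0.001805 mol.
Φ = 0.001475 mol / 0.001805 mol photons = 0.817.

Φ = 0.817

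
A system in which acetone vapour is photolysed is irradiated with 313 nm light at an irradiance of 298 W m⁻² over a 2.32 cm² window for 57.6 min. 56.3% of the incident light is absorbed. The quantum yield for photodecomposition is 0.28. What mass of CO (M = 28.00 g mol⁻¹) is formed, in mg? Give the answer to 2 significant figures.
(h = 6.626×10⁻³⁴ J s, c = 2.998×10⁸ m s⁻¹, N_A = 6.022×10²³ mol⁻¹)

2.8 mg

Photon energy at 313 nm: hc/λ = (6.626×10⁻³⁴)(2.998×10⁸)/(313×10⁻⁹) = 6.347×10⁻¹⁹ J.
Energy delivered: (298 W m⁻²)(2.32×10⁻⁴ m²)(3456 s) = 238.9 J.
Photons incident: 238.9 / 6.347×10⁻¹⁹ = 3.764×10²⁰, i.e. 3.764×10²⁰/6.022×10²³ = 6.250×10⁻⁴ mol.
Photons absorbed: 0.563 × 6.250×10⁻⁴ = 3.519×10⁻⁴ mol.
Product: Φ × n_abs = 0.28 × 3.519×10⁻⁴ = 9.853×10⁻⁵ mol.
Mass: 9.853×10⁻⁵ × 28.00 = 0.002759 g = 2.8 mg.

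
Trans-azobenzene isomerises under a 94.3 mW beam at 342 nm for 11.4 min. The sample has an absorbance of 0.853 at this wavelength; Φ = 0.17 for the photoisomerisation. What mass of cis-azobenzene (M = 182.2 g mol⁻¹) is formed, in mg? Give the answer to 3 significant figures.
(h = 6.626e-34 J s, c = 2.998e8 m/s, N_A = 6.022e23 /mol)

4.91 mg

Photon energy at 342 nm: hc/λ = (6.626e-34)(2.998e8)/(342e-9) = 5.808e-19 J.
Energy delivered: (94.3 mW)(684 s) = 64.50 J.
Photons incident: 64.50 / 5.808e-19 = 1.111e20, i.e. 1.111e20/6.022e23 = 1.845e-4 mol.
Fraction absorbed: 1 − 10^(−0.853) = 0.8597.
Photons absorbed: 0.8597 × 1.845e-4 = 1.586e-4 mol.
Product: Φ × n_abs = 0.17 × 1.586e-4 = 2.696e-5 mol.
Mass: 2.696e-5 × 182.2 = 0.004912 g = 4.91 mg.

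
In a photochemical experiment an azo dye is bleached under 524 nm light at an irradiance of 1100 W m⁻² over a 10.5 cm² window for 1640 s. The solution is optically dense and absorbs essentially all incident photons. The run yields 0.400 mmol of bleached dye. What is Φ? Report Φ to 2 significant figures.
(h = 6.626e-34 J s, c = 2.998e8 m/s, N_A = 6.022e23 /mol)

Product: 0.400 mmol = 4.00e-4 mol.
Photon energy at 524 nm: hc/λ = (6.626e-34)(2.998e8)/(524e-9) = 3.791e-19 J.
Energy delivered: (1100 W m⁻²)(10.5e-4 m²)(1640 s) = 1894 J.
Photons incident: 1894 / 3.791e-19 = 4.996e21, i.e. 4.996e21/6.022e23 = 0.008296 mol.
Φ = 4.00e-4 mol / 0.008296 mol photons = 0.048.

Φ = 0.048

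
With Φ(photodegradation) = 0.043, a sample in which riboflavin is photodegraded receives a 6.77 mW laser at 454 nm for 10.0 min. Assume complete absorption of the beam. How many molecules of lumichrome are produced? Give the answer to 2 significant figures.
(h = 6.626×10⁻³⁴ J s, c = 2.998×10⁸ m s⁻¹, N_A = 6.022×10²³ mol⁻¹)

Photon energy at 454 nm: hc/λ = (6.626×10⁻³⁴)(2.998×10⁸)/(454×10⁻⁹) = 4.375×10⁻¹⁹ J.
Energy delivered: (6.77 mW)(600 s) = 4.062 J.
Photons incident: 4.062 / 4.375×10⁻¹⁹ = 9.285×10¹⁸, i.e. 9.285×10¹⁸/6.022×10²³ = 1.542×10⁻⁵ mol.
Product: Φ × n_abs = 0.043 × 1.542×10⁻⁵ = 6.631×10⁻⁷ mol.
As a count: 6.631×10⁻⁷ × 6.022×10²³ = 4.0×10¹⁷.

4.0×10¹⁷ molecules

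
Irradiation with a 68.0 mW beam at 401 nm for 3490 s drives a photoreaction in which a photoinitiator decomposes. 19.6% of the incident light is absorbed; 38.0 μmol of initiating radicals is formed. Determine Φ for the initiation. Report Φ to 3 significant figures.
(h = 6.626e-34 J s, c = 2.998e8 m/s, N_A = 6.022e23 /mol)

Product: 38.0 μmol = 3.80e-5 mol.
Photon energy at 401 nm: hc/λ = (6.626e-34)(2.998e8)/(401e-9) = 4.954e-19 J.
Energy delivered: (68.0 mW)(3490 s) = 237.3 J.
Photons incident: 237.3 / 4.954e-19 = 4.790e20, i.e. 4.790e20/6.022e23 = 7.954e-4 mol.
Photons absorbed: 0.196 × 7.954e-4 = 1.559e-4 mol.
Φ = 3.80e-5 mol / 1.559e-4 mol photons = 0.244.

Φ = 0.244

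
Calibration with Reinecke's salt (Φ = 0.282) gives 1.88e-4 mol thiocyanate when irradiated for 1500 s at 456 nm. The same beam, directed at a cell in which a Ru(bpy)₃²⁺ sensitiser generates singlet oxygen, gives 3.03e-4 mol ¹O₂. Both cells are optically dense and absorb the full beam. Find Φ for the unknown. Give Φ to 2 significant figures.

Photons absorbed by the actinometer: 1.88e-4 / 0.282 = 6.667e-4 mol.
Φ(unknown) = 3.03e-4 / 6.667e-4 = 0.45.

Φ = 0.45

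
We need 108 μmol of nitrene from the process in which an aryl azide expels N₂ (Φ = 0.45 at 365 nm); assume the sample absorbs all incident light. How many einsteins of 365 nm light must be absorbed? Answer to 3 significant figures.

Product: 108 μmol = 1.08×10⁻⁴ mol.
Photons that must be absorbed: 1.08×10⁻⁴ / 0.45 = 2.400×10⁻⁴ mol.

2.40×10⁻⁴ einstein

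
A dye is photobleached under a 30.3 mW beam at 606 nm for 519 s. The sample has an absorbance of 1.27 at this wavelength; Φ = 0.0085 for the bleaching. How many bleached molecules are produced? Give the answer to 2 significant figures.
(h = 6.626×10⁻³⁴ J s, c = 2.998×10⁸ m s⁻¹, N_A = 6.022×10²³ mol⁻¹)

Photon energy at 606 nm: hc/λ = (6.626×10⁻³⁴)(2.998×10⁸)/(606×10⁻⁹) = 3.278×10⁻¹⁹ J.
Energy delivered: (30.3 mW)(519 s) = 15.73 J.
Photons incident: 15.73 / 3.278×10⁻¹⁹ = 4.799×10¹⁹, i.e. 4.799×10¹⁹/6.022×10²³ = 7.969×10⁻⁵ mol.
Fraction absorbed: 1 − 10^(−1.27) = 0.9463.
Photons absorbed: 0.9463 × 7.969×10⁻⁵ = 7.541×10⁻⁵ mol.
Product: Φ × n_abs = 0.0085 × 7.541×10⁻⁵ = 6.410×10⁻⁷ mol.
As a count: 6.410×10⁻⁷ × 6.022×10²³ = 3.9×10¹⁷.

3.9×10¹⁷ bleached molecules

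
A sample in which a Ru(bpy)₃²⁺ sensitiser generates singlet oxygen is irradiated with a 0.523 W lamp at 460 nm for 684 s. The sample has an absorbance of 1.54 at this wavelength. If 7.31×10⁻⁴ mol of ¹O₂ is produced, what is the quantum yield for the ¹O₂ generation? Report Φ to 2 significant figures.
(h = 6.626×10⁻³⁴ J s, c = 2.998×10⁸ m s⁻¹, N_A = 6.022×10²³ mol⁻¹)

Photon energy at 460 nm: hc/λ = (6.626×10⁻³⁴)(2.998×10⁸)/(460×10⁻⁹) = 4.318×10⁻¹⁹ J.
Energy delivered: (0.523 W)(684 s) = 357.7 J.
Photons incident: 357.7 / 4.318×10⁻¹⁹ = 8.284×10²⁰, i.e. 8.284×10²⁰/6.022×10²³ = 0.001376 mol.
Fraction absorbed: 1 − 10^(−1.54) = 0.9712.
Photons absorbed: 0.9712 × 0.001376 = 0.001336 mol.
Φ = 7.31×10⁻⁴ mol / 0.001336 mol photons = 0.55.

Φ = 0.55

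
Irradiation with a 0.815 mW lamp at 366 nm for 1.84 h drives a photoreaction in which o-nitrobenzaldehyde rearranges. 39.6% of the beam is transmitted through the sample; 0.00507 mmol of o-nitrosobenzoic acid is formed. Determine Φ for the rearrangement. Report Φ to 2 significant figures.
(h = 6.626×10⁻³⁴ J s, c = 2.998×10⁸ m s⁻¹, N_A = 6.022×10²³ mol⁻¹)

Product: 0.00507 mmol = 5.07×10⁻⁶ mol.
Photon energy at 366 nm: hc/λ = (6.626×10⁻³⁴)(2.998×10⁸)/(366×10⁻⁹) = 5.428×10⁻¹⁹ J.
Energy delivered: (0.815 mW)(6624 s) = 5.399 J.
Photons incident: 5.399 / 5.428×10⁻¹⁹ = 9.947×10¹⁸, i.e. 9.947×10¹⁸/6.022×10²³ = 1.652×10⁻⁵ mol.
Fraction absorbed: 1 − 39.6/100 = 0.6040.
Photons absorbed: 0.6040 × 1.652×10⁻⁵ = 9.978×10⁻⁶ mol.
Φ = 5.07×10⁻⁶ mol / 9.978×10⁻⁶ mol photons = 0.51.

Φ = 0.51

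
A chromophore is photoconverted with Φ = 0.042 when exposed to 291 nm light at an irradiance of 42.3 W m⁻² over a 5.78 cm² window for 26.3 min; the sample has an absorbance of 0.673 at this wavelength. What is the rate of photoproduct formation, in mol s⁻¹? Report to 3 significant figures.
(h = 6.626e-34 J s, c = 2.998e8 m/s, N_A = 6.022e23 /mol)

1.97e-9 mol s⁻¹

Photon energy at 291 nm: hc/λ = (6.626e-34)(2.998e8)/(291e-9) = 6.826e-19 J.
Energy delivered: (42.3 W m⁻²)(5.78e-4 m²)(1578 s) = 38.58 J.
Photons incident: 38.58 / 6.826e-19 = 5.652e19, i.e. 5.652e19/6.022e23 = 9.386e-5 mol.
Fraction absorbed: 1 − 10^(−0.673) = 0.7877.
Photons absorbed: 0.7877 × 9.386e-5 = 7.393e-5 mol.
Product formed: 0.042 × 7.393e-5 = 3.105e-6 mol.
Rate: 3.105e-6 / 1578 s = 1.97e-9 mol s⁻¹.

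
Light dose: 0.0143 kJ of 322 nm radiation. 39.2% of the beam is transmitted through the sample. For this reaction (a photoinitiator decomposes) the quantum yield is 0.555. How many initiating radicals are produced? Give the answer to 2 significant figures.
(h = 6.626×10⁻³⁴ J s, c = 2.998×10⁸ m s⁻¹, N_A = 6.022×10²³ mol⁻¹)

Photon energy at 322 nm: hc/λ = (6.626×10⁻³⁴)(2.998×10⁸)/(322×10⁻⁹) = 6.169×10⁻¹⁹ J.
Incident energy: 0.0143 kJ = 14.3 J.
Photons incident: 14.3 / 6.169×10⁻¹⁹ = 2.318×10¹⁹, i.e. 2.318×10¹⁹/6.022×10²³ = 3.849×10⁻⁵ mol.
Fraction absorbed: 1 − 39.2/100 = 0.6080.
Photons absorbed: 0.6080 × 3.849×10⁻⁵ = 2.340×10⁻⁵ mol.
Product: Φ × n_abs = 0.555 × 2.340×10⁻⁵ = 1.299×10⁻⁵ mol.
As a count: 1.299×10⁻⁵ × 6.022×10²³ = 7.8×10¹⁸.

7.8×10¹⁸ initiating radicals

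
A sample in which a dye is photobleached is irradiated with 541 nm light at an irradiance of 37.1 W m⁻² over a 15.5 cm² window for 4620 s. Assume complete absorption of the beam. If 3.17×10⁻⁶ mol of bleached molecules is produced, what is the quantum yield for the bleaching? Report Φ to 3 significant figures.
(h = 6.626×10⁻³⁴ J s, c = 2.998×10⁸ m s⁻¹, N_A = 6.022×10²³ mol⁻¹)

Photon energy at 541 nm: hc/λ = (6.626×10⁻³⁴)(2.998×10⁸)/(541×10⁻⁹) = 3.672×10⁻¹⁹ J.
Energy delivered: (37.1 W m⁻²)(15.5×10⁻⁴ m²)(4620 s) = 265.7 J.
Photons incident: 265.7 / 3.672×10⁻¹⁹ = 7.236×10²⁰, i.e. 7.236×10²⁰/6.022×10²³ = 0.001202 mol.
Φ = 3.17×10⁻⁶ mol / 0.001202 mol photons = 0.00264.

Φ = 0.00264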